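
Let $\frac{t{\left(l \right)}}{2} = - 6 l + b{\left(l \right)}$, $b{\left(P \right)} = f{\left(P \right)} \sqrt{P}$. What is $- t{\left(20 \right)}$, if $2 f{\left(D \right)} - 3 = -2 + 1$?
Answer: $240 - 4 \sqrt{5} \approx 231.06$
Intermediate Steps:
$f{\left(D \right)} = 1$ ($f{\left(D \right)} = \frac{3}{2} + \frac{-2 + 1}{2} = \frac{3}{2} + \frac{1}{2} \left(-1\right) = \frac{3}{2} - \frac{1}{2} = 1$)
$b{\left(P \right)} = \sqrt{P}$ ($b{\left(P \right)} = 1 \sqrt{P} = \sqrt{P}$)
$t{\left(l \right)} = - 12 l + 2 \sqrt{l}$ ($t{\left(l \right)} = 2 \left(- 6 l + \sqrt{l}\right) = 2 \left(\sqrt{l} - 6 l\right) = - 12 l + 2 \sqrt{l}$)
$- t{\left(20 \right)} = - (\left(-12\right) 20 + 2 \sqrt{20}) = - (-240 + 2 \cdot 2 \sqrt{5}) = - (-240 + 4 \sqrt{5}) = 240 - 4 \sqrt{5}$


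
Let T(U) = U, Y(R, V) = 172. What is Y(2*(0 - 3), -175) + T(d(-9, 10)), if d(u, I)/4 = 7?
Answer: 200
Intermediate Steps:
d(u, I) = 28 (d(u, I) = 4*7 = 28)
Y(2*(0 - 3), -175) + T(d(-9, 10)) = 172 + 28 = 200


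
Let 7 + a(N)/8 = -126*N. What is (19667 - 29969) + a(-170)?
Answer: 161002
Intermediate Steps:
a(N) = -56 - 1008*N (a(N) = -56 + 8*(-126*N) = -56 - 1008*N)
(19667 - 29969) + a(-170) = (19667 - 29969) + (-56 - 1008*(-170)) = -10302 + (-56 + 171360) = -10302 + 171304 = 161002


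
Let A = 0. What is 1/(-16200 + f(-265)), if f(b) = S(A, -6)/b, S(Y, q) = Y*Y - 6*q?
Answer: -265/4293036 ≈ -6.1728e-5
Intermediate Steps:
S(Y, q) = Y**2 - 6*q
f(b) = 36/b (f(b) = (0**2 - 6*(-6))/b = (0 + 36)/b = 36/b)
1/(-16200 + f(-265)) = 1/(-16200 + 36/(-265)) = 1/(-16200 + 36*(-1/265)) = 1/(-16200 - 36/265) = 1/(-4293036/265) = -265/4293036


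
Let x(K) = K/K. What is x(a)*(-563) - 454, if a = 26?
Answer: -1017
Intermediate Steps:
x(K) = 1
x(a)*(-563) - 454 = 1*(-563) - 454 = -563 - 454 = -1017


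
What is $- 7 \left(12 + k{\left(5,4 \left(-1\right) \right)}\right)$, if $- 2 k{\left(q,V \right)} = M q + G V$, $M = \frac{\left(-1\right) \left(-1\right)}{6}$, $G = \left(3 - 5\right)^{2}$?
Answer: $- \frac{1645}{12} \approx -137.08$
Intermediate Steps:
$G = 4$ ($G = \left(-2\right)^{2} = 4$)
$M = \frac{1}{6}$ ($M = 1 \cdot \frac{1}{6} = \frac{1}{6} \approx 0.16667$)
$k{\left(q,V \right)} = - 2 V - \frac{q}{12}$ ($k{\left(q,V \right)} = - \frac{\frac{q}{6} + 4 V}{2} = - \frac{4 V + \frac{q}{6}}{2} = - 2 V - \frac{q}{12}$)
$- 7 \left(12 + k{\left(5,4 \left(-1\right) \right)}\right) = - 7 \left(12 - \left(\frac{5}{12} + 2 \cdot 4 \left(-1\right)\right)\right) = - 7 \left(12 - - \frac{91}{12}\right) = - 7 \left(12 + \left(8 - \frac{5}{12}\right)\right) = - 7 \left(12 + \frac{91}{12}\right) = \left(-7\right) \frac{235}{12} = - \frac{1645}{12}$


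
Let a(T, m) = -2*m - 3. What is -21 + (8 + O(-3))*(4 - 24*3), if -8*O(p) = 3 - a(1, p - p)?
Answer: -514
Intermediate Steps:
a(T, m) = -3 - 2*m
O(p) = -¾ (O(p) = -(3 - (-3 - 2*(p - p)))/8 = -(3 - (-3 - 2*0))/8 = -(3 - (-3 + 0))/8 = -(3 - 1*(-3))/8 = -(3 + 3)/8 = -⅛*6 = -¾)
-21 + (8 + O(-3))*(4 - 24*3) = -21 + (8 - ¾)*(4 - 24*3) = -21 + 29*(4 - 4*18)/4 = -21 + 29*(4 - 72)/4 = -21 + (29/4)*(-68) = -21 - 493 = -514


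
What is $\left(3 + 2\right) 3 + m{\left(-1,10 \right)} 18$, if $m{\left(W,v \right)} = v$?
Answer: $195$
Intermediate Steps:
$\left(3 + 2\right) 3 + m{\left(-1,10 \right)} 18 = \left(3 + 2\right) 3 + 10 \cdot 18 = 5 \cdot 3 + 180 = 15 + 180 = 195$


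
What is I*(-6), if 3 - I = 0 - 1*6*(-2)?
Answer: 54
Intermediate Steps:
I = -9 (I = 3 - (0 - 1*6*(-2)) = 3 - (0 - 6*(-2)) = 3 - (0 + 12) = 3 - 1*12 = 3 - 12 = -9)
I*(-6) = -9*(-6) = 54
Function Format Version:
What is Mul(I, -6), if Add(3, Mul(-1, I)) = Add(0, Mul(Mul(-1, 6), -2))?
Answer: 54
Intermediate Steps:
I = -9 (I = Add(3, Mul(-1, Add(0, Mul(Mul(-1, 6), -2)))) = Add(3, Mul(-1, Add(0, Mul(-6, -2)))) = Add(3, Mul(-1, Add(0, 12))) = Add(3, Mul(-1, 12)) = Add(3, -12) = -9)
Mul(I, -6) = Mul(-9, -6) = 54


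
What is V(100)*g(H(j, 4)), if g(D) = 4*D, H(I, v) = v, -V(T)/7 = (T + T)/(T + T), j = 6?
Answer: -112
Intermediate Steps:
V(T) = -7 (V(T) = -7*(T + T)/(T + T) = -7*2*T/(2*T) = -7*2*T*1/(2*T) = -7*1 = -7)
V(100)*g(H(j, 4)) = -28*4 = -7*16 = -112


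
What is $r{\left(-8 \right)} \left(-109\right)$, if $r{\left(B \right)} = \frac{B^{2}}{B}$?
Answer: $872$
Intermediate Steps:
$r{\left(B \right)} = B$
$r{\left(-8 \right)} \left(-109\right) = \left(-8\right) \left(-109\right) = 872$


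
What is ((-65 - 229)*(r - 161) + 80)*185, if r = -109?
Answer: 14700100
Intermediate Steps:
((-65 - 229)*(r - 161) + 80)*185 = ((-65 - 229)*(-109 - 161) + 80)*185 = (-294*(-270) + 80)*185 = (79380 + 80)*185 = 79460*185 = 14700100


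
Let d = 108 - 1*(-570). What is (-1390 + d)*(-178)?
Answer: 126736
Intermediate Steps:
d = 678 (d = 108 + 570 = 678)
(-1390 + d)*(-178) = (-1390 + 678)*(-178) = -712*(-178) = 126736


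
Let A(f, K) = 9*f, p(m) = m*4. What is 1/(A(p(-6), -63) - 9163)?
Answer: -1/9379 ≈ -0.00010662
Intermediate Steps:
p(m) = 4*m
1/(A(p(-6), -63) - 9163) = 1/(9*(4*(-6)) - 9163) = 1/(9*(-24) - 9163) = 1/(-216 - 9163) = 1/(-9379) = -1/9379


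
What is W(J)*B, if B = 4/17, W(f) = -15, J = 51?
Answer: -60/17 ≈ -3.5294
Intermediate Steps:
B = 4/17 (B = 4*(1/17) = 4/17 ≈ 0.23529)
W(J)*B = -15*4/17 = -60/17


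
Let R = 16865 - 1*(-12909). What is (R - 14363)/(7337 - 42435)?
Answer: -15411/35098 ≈ -0.43909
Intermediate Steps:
R = 29774 (R = 16865 + 12909 = 29774)
(R - 14363)/(7337 - 42435) = (29774 - 14363)/(7337 - 42435) = 15411/(-35098) = 15411*(-1/35098) = -15411/35098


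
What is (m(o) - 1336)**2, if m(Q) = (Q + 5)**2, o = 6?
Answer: 1476225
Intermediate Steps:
m(Q) = (5 + Q)**2
(m(o) - 1336)**2 = ((5 + 6)**2 - 1336)**2 = (11**2 - 1336)**2 = (121 - 1336)**2 = (-1215)**2 = 1476225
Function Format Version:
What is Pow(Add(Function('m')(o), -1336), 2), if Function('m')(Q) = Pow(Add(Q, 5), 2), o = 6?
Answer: 1476225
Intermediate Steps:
Function('m')(Q) = Pow(Add(5, Q), 2)
Pow(Add(Function('m')(o), -1336), 2) = Pow(Add(Pow(Add(5, 6), 2), -1336), 2) = Pow(Add(Pow(11, 2), -1336), 2) = Pow(Add(121, -1336), 2) = Pow(-1215, 2) = 1476225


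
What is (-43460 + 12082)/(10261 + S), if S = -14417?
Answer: 15689/2078 ≈ 7.5500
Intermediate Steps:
(-43460 + 12082)/(10261 + S) = (-43460 + 12082)/(10261 - 14417) = -31378/(-4156) = -31378*(-1/4156) = 15689/2078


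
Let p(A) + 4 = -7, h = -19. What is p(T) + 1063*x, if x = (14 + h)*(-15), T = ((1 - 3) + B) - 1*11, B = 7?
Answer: 79714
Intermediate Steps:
T = -6 (T = ((1 - 3) + 7) - 1*11 = (-2 + 7) - 11 = 5 - 11 = -6)
p(A) = -11 (p(A) = -4 - 7 = -11)
x = 75 (x = (14 - 19)*(-15) = -5*(-15) = 75)
p(T) + 1063*x = -11 + 1063*75 = -11 + 79725 = 79714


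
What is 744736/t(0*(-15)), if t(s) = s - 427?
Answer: -744736/427 ≈ -1744.1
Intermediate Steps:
t(s) = -427 + s
744736/t(0*(-15)) = 744736/(-427 + 0*(-15)) = 744736/(-427 + 0) = 744736/(-427) = 744736*(-1/427) = -744736/427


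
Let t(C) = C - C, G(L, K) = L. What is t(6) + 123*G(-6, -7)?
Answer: -738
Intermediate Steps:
t(C) = 0
t(6) + 123*G(-6, -7) = 0 + 123*(-6) = 0 - 738 = -738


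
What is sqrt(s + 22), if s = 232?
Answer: sqrt(254) ≈ 15.937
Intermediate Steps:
sqrt(s + 22) = sqrt(232 + 22) = sqrt(254)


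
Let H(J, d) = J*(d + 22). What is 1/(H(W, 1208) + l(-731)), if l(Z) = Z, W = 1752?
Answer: 1/2154229 ≈ 4.6420e-7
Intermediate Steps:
H(J, d) = J*(22 + d)
1/(H(W, 1208) + l(-731)) = 1/(1752*(22 + 1208) - 731) = 1/(1752*1230 - 731) = 1/(2154960 - 731) = 1/2154229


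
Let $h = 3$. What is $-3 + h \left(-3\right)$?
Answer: $-12$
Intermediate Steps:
$-3 + h \left(-3\right) = -3 + 3 \left(-3\right) = -3 - 9 = -12$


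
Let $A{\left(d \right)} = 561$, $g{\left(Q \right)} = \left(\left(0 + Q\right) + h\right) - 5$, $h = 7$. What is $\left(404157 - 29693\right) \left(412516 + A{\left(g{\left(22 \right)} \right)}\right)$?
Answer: $154682465728$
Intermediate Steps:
$g{\left(Q \right)} = 2 + Q$ ($g{\left(Q \right)} = \left(\left(0 + Q\right) + 7\right) - 5 = \left(Q + 7\right) - 5 = \left(7 + Q\right) - 5 = 2 + Q$)
$\left(404157 - 29693\right) \left(412516 + A{\left(g{\left(22 \right)} \right)}\right) = \left(404157 - 29693\right) \left(412516 + 561\right) = 374464 \cdot 413077 = 154682465728$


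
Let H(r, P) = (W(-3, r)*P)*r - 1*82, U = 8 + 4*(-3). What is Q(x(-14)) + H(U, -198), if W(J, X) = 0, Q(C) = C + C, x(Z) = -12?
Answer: -106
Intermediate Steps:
Q(C) = 2*C
U = -4 (U = 8 - 12 = -4)
H(r, P) = -82 (H(r, P) = (0*P)*r - 1*82 = 0*r - 82 = 0 - 82 = -82)
Q(x(-14)) + H(U, -198) = 2*(-12) - 82 = -24 - 82 = -106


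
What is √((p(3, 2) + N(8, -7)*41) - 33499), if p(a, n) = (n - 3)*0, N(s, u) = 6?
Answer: I*√33253 ≈ 182.35*I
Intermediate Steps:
p(a, n) = 0 (p(a, n) = (-3 + n)*0 = 0)
√((p(3, 2) + N(8, -7)*41) - 33499) = √((0 + 6*41) - 33499) = √((0 + 246) - 33499) = √(246 - 33499) = √(-33253) = I*√33253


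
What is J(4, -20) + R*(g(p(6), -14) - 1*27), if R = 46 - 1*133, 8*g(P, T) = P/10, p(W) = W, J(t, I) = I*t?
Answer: 90499/40 ≈ 2262.5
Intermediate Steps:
g(P, T) = P/80 (g(P, T) = (P/10)/8 = P/80)
R = -87 (R = 46 - 133 = -87)
J(4, -20) + R*(g(p(6), -14) - 1*27) = -20*4 - 87*((1/80)*6 - 1*27) = -80 - 87*(3/40 - 27) = -80 - 87*(-1077/40) = -80 + 93699/40 = 90499/40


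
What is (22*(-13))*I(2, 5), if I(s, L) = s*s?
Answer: -1144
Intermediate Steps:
I(s, L) = s**2
(22*(-13))*I(2, 5) = (22*(-13))*2**2 = -286*4 = -1144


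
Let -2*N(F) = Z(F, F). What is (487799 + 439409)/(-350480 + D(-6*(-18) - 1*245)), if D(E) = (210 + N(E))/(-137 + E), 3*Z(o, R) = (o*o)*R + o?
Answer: -762164976/289380935 ≈ -2.6338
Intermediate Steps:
Z(o, R) = o/3 + R*o**2/3 (Z(o, R) = ((o*o)*R + o)/3 = (o**2*R + o)/3 = (R*o**2 + o)/3 = (o + R*o**2)/3 = o/3 + R*o**2/3)
N(F) = -F*(1 + F**2)/6 (N(F) = -F*(1 + F*F)/6 = -F*(1 + F**2)/6)
D(E) = (210 - E*(1 + E**2)/6)/(-137 + E)
(487799 + 439409)/(-350480 + D(-6*(-18) - 1*245)) = (487799 + 439409)/(-350480 + (1260 - (-6*(-18) - 1*245) - (-6*(-18) - 1*245)**3)/(6*(-137 + (-6*(-18) - 1*245)))) = 927208/(-350480 + (1260 - (108 - 245) - (108 - 245)**3)/(6*(-137 + (108 - 245)))) = 927208/(-350480 + (1260 - 1*(-137) - 1*(-137)**3)/(6*(-137 - 137))) = 927208/(-350480 + (1/6)*(1260 + 137 - 1*(-2571353))/(-274)) = 927208/(-350480 + (1/6)*(-1/274)*(1260 + 137 + 2571353)) = 927208/(-350480 + (1/6)*(-1/274)*2572750) = 927208/(-350480 - 1286375/822) = 927208/(-289380935/822) = 927208*(-822/289380935) = -762164976/289380935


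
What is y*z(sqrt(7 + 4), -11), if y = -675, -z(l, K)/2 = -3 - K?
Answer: 10800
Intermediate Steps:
z(l, K) = 6 + 2*K (z(l, K) = -2*(-3 - K) = 6 + 2*K)
y*z(sqrt(7 + 4), -11) = -675*(6 + 2*(-11)) = -675*(6 - 22) = -675*(-16) = 10800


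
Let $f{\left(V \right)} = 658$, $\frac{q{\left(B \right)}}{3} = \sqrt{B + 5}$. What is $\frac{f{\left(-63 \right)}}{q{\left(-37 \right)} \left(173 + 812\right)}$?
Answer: $- \frac{329 i \sqrt{2}}{11820} \approx - 0.039364 i$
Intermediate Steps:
$q{\left(B \right)} = 3 \sqrt{5 + B}$ ($q{\left(B \right)} = 3 \sqrt{B + 5} = 3 \sqrt{5 + B}$)
$\frac{f{\left(-63 \right)}}{q{\left(-37 \right)} \left(173 + 812\right)} = \frac{658}{3 \sqrt{5 - 37} \left(173 + 812\right)} = \frac{658}{3 \sqrt{-32} \cdot 985} = \frac{658}{3 \cdot 4 i \sqrt{2} \cdot 985} = \frac{658}{12 i \sqrt{2} \cdot 985} = \frac{658}{11820 i \sqrt{2}} = 658 \left(- \frac{i \sqrt{2}}{23640}\right) = - \frac{329 i \sqrt{2}}{11820}$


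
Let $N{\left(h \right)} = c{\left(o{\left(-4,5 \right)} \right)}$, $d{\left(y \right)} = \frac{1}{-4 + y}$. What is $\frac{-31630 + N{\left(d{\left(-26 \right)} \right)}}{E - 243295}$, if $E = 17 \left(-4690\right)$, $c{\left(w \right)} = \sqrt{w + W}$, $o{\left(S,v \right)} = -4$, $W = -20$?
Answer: $\frac{6326}{64605} - \frac{2 i \sqrt{6}}{323025} \approx 0.097918 - 1.5166 \cdot 10^{-5} i$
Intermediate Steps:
$c{\left(w \right)} = \sqrt{-20 + w}$ ($c{\left(w \right)} = \sqrt{w - 20} = \sqrt{-20 + w}$)
$E = -79730$
$N{\left(h \right)} = 2 i \sqrt{6}$ ($N{\left(h \right)} = \sqrt{-20 - 4} = \sqrt{-24} = 2 i \sqrt{6}$)
$\frac{-31630 + N{\left(d{\left(-26 \right)} \right)}}{E - 243295} = \frac{-31630 + 2 i \sqrt{6}}{-79730 - 243295} = \frac{-31630 + 2 i \sqrt{6}}{-323025} = \left(-31630 + 2 i \sqrt{6}\right) \left(- \frac{1}{323025}\right) = \frac{6326}{64605} - \frac{2 i \sqrt{6}}{323025}$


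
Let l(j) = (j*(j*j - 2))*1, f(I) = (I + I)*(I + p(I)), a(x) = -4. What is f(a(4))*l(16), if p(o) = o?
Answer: 260096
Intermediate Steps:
f(I) = 4*I² (f(I) = (I + I)*(I + I) = (2*I)*(2*I) = 4*I²)
l(j) = j*(-2 + j²) (l(j) = (j*(j² - 2))*1 = (j*(-2 + j²))*1 = j*(-2 + j²))
f(a(4))*l(16) = (4*(-4)²)*(16*(-2 + 16²)) = (4*16)*(16*(-2 + 256)) = 64*(16*254) = 64*4064 = 260096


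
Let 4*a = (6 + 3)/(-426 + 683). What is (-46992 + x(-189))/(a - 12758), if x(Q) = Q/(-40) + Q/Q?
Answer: 483018907/131152150 ≈ 3.6829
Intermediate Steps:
x(Q) = 1 - Q/40 (x(Q) = Q*(-1/40) + 1 = -Q/40 + 1 = 1 - Q/40)
a = 9/1028 (a = ((6 + 3)/(-426 + 683))/4 = (9/257)/4 = ((1/257)*9)/4 = (¼)*(9/257) = 9/1028 ≈ 0.0087549)
(-46992 + x(-189))/(a - 12758) = (-46992 + (1 - 1/40*(-189)))/(9/1028 - 12758) = (-46992 + (1 + 189/40))/(-13115215/1028) = (-46992 + 229/40)*(-1028/13115215) = -1879451/40*(-1028/13115215) = 483018907/131152150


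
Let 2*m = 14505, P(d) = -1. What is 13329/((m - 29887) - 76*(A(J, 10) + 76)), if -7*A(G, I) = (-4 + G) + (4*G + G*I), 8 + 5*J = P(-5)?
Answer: -62202/134153 ≈ -0.46366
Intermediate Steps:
m = 14505/2 (m = (½)*14505 = 14505/2 ≈ 7252.5)
J = -9/5 (J = -8/5 + (⅕)*(-1) = -8/5 - ⅕ = -9/5 ≈ -1.8000)
A(G, I) = 4/7 - 5*G/7 - G*I/7 (A(G, I) = -((-4 + G) + (4*G + G*I))/7 = -(-4 + 5*G + G*I)/7 = 4/7 - 5*G/7 - G*I/7)
13329/((m - 29887) - 76*(A(J, 10) + 76)) = 13329/((14505/2 - 29887) - 76*((4/7 - 5/7*(-9/5) - ⅐*(-9/5)*10) + 76)) = 13329/(-45269/2 - 76*((4/7 + 9/7 + 18/7) + 76)) = 13329/(-45269/2 - 76*(31/7 + 76)) = 13329/(-45269/2 - 76*563/7) = 13329/(-45269/2 - 42788/7) = 13329/(-402459/14) = 13329*(-14/402459) = -62202/134153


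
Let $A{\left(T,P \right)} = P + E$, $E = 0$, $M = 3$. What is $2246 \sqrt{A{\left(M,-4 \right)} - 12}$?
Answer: $8984 i \approx 8984.0 i$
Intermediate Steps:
$A{\left(T,P \right)} = P$ ($A{\left(T,P \right)} = P + 0 = P$)
$2246 \sqrt{A{\left(M,-4 \right)} - 12} = 2246 \sqrt{-4 - 12} = 2246 \sqrt{-16} = 2246 \cdot 4 i = 8984 i$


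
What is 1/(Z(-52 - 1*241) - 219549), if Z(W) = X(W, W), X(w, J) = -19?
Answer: -1/219568 ≈ -4.5544e-6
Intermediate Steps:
Z(W) = -19
1/(Z(-52 - 1*241) - 219549) = 1/(-19 - 219549) = 1/(-219568) = -1/219568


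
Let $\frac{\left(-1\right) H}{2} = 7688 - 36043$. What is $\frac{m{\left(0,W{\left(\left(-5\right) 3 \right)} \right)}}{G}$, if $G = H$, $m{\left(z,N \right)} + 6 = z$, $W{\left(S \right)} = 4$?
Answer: $- \frac{3}{28355} \approx -0.0001058$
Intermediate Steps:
$m{\left(z,N \right)} = -6 + z$
$H = 56710$ ($H = - 2 \left(7688 - 36043\right) = \left(-2\right) \left(-28355\right) = 56710$)
$G = 56710$
$\frac{m{\left(0,W{\left(\left(-5\right) 3 \right)} \right)}}{G} = \frac{-6 + 0}{56710} = \left(-6\right) \frac{1}{56710} = - \frac{3}{28355}$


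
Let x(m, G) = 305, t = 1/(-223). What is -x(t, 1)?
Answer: -305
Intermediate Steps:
t = -1/223 ≈ -0.0044843
-x(t, 1) = -1*305 = -305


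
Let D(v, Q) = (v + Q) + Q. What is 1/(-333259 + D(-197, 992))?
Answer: -1/331472 ≈ -3.0168e-6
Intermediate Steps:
D(v, Q) = v + 2*Q (D(v, Q) = (Q + v) + Q = v + 2*Q)
1/(-333259 + D(-197, 992)) = 1/(-333259 + (-197 + 2*992)) = 1/(-333259 + (-197 + 1984)) = 1/(-333259 + 1787) = 1/(-331472) = -1/331472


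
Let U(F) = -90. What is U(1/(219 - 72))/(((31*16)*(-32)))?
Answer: 45/7936 ≈ 0.0056704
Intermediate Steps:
U(1/(219 - 72))/(((31*16)*(-32))) = -90/((31*16)*(-32)) = -90/(496*(-32)) = -90/(-15872) = -90*(-1/15872) = 45/7936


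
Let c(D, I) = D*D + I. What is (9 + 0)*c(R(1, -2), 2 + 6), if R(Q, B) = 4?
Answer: 216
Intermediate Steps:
c(D, I) = I + D**2 (c(D, I) = D**2 + I = I + D**2)
(9 + 0)*c(R(1, -2), 2 + 6) = (9 + 0)*((2 + 6) + 4**2) = 9*(8 + 16) = 9*24 = 216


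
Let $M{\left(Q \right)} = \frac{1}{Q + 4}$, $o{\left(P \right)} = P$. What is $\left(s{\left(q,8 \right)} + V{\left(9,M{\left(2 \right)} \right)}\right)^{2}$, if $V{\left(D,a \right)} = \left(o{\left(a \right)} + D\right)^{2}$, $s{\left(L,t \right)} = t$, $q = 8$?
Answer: $\frac{10975969}{1296} \approx 8469.1$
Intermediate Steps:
$M{\left(Q \right)} = \frac{1}{4 + Q}$
$V{\left(D,a \right)} = \left(D + a\right)^{2}$ ($V{\left(D,a \right)} = \left(a + D\right)^{2} = \left(D + a\right)^{2}$)
$\left(s{\left(q,8 \right)} + V{\left(9,M{\left(2 \right)} \right)}\right)^{2} = \left(8 + \left(9 + \frac{1}{4 + 2}\right)^{2}\right)^{2} = \left(8 + \left(9 + \frac{1}{6}\right)^{2}\right)^{2} = \left(8 + \left(\frac{55}{6}\right)^{2}\right)^{2} = \left(8 + \frac{3025}{36}\right)^{2} = \left(\frac{3313}{36}\right)^{2} = \frac{10975969}{1296}$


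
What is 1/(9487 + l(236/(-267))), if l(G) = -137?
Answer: 1/9350 ≈ 0.00010695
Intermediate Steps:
1/(9487 + l(236/(-267))) = 1/(9487 - 137) = 1/9350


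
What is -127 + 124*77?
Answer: 9421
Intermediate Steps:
-127 + 124*77 = -127 + 9548 = 9421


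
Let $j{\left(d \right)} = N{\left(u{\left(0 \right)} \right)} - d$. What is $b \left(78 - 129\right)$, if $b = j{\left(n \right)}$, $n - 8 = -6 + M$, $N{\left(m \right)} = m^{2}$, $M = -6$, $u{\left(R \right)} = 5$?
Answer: $-1479$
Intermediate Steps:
$n = -4$ ($n = 8 - 12 = -4$)
$j{\left(d \right)} = 25 - d$ ($j{\left(d \right)} = 5^{2} - d = 25 - d$)
$b = 29$ ($b = 25 - -4 = 25 + 4 = 29$)
$b \left(78 - 129\right) = 29 \left(78 - 129\right) = 29 \left(-51\right) = -1479$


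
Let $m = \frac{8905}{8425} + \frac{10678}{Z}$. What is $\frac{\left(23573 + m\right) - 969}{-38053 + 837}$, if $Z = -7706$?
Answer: $- \frac{73374964099}{120808811440} \approx -0.60736$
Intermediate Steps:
$m = - \frac{2134022}{6492305}$ ($m = \frac{8905}{8425} + \frac{10678}{-7706} = 8905 \cdot \frac{1}{8425} + 10678 \left(- \frac{1}{7706}\right) = \frac{1781}{1685} - \frac{5339}{3853} = - \frac{2134022}{6492305} \approx -0.3287$)
$\frac{\left(23573 + m\right) - 969}{-38053 + 837} = \frac{\left(23573 - \frac{2134022}{6492305}\right) - 969}{-38053 + 837} = \frac{\frac{153040971743}{6492305} - 969}{-37216} = \frac{146749928198}{6492305} \left(- \frac{1}{37216}\right) = - \frac{73374964099}{120808811440}$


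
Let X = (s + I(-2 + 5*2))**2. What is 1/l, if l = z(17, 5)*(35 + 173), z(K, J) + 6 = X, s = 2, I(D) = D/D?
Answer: 1/624 ≈ 0.0016026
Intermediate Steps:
I(D) = 1
X = 9 (X = (2 + 1)**2 = 3**2 = 9)
z(K, J) = 3 (z(K, J) = -6 + 9 = 3)
l = 624 (l = 3*(35 + 173) = 3*208 = 624)
1/l = 1/624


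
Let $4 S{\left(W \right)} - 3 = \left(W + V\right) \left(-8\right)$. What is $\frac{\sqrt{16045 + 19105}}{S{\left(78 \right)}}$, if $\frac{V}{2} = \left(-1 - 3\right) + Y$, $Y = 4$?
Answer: $- \frac{20 \sqrt{1406}}{621} \approx -1.2076$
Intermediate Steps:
$V = 0$ ($V = 2 \left(\left(-1 - 3\right) + 4\right) = 2 \left(-4 + 4\right) = 2 \cdot 0 = 0$)
$S{\left(W \right)} = \frac{3}{4} - 2 W$ ($S{\left(W \right)} = \frac{3}{4} + \frac{\left(W + 0\right) \left(-8\right)}{4} = \frac{3}{4} + \frac{W \left(-8\right)}{4} = \frac{3}{4} + \frac{\left(-8\right) W}{4} = \frac{3}{4} - 2 W$)
$\frac{\sqrt{16045 + 19105}}{S{\left(78 \right)}} = \frac{\sqrt{16045 + 19105}}{\frac{3}{4} - 156} = \frac{\sqrt{35150}}{\frac{3}{4} - 156} = \frac{5 \sqrt{1406}}{- \frac{621}{4}} = 5 \sqrt{1406} \left(- \frac{4}{621}\right) = - \frac{20 \sqrt{1406}}{621}$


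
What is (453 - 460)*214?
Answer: -1498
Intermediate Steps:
(453 - 460)*214 = -7*214 = -1498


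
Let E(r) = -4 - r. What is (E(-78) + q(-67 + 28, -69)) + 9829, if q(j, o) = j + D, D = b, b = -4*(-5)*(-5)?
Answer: 9764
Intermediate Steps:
b = -100 (b = 20*(-5) = -100)
D = -100
q(j, o) = -100 + j (q(j, o) = j - 100 = -100 + j)
(E(-78) + q(-67 + 28, -69)) + 9829 = ((-4 - 1*(-78)) + (-100 + (-67 + 28))) + 9829 = ((-4 + 78) + (-100 - 39)) + 9829 = (74 - 139) + 9829 = -65 + 9829 = 9764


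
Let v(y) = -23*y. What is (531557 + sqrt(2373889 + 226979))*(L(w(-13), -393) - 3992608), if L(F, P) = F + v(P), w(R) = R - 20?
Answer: -2117511528314 - 7967204*sqrt(650217) ≈ -2.1239e+12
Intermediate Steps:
w(R) = -20 + R
L(F, P) = F - 23*P
(531557 + sqrt(2373889 + 226979))*(L(w(-13), -393) - 3992608) = (531557 + sqrt(2373889 + 226979))*(((-20 - 13) - 23*(-393)) - 3992608) = (531557 + sqrt(2600868))*((-33 + 9039) - 3992608) = (531557 + 2*sqrt(650217))*(9006 - 3992608) = (531557 + 2*sqrt(650217))*(-3983602) = -2117511528314 - 7967204*sqrt(650217)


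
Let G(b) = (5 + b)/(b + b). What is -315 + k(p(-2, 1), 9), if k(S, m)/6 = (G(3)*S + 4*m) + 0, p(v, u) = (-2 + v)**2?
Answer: 29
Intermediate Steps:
G(b) = (5 + b)/(2*b) (G(b) = (5 + b)/((2*b)) = (5 + b)*(1/(2*b)) = (5 + b)/(2*b))
k(S, m) = 8*S + 24*m (k(S, m) = 6*((((1/2)*(5 + 3)/3)*S + 4*m) + 0) = 6*((((1/2)*(1/3)*8)*S + 4*m) + 0) = 6*((4*S/3 + 4*m) + 0) = 6*((4*m + 4*S/3) + 0) = 6*(4*m + 4*S/3) = 8*S + 24*m)
-315 + k(p(-2, 1), 9) = -315 + (8*(-2 - 2)**2 + 24*9) = -315 + (8*(-4)**2 + 216) = -315 + (8*16 + 216) = -315 + (128 + 216) = -315 + 344 = 29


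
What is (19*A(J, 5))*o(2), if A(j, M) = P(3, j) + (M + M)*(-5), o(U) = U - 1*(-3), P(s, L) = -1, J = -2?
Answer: -4845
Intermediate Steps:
o(U) = 3 + U (o(U) = U + 3 = 3 + U)
A(j, M) = -1 - 10*M (A(j, M) = -1 + (M + M)*(-5) = -1 + (2*M)*(-5) = -1 - 10*M)
(19*A(J, 5))*o(2) = (19*(-1 - 10*5))*(3 + 2) = (19*(-1 - 50))*5 = (19*(-51))*5 = -969*5 = -4845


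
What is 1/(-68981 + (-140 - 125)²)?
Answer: 1/1244 ≈ 0.00080386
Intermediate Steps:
1/(-68981 + (-140 - 125)²) = 1/(-68981 + (-265)²) = 1/(-68981 + 70225) = 1/1244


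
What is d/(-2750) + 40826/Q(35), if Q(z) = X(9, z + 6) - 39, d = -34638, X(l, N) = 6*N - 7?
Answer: 1191991/5500 ≈ 216.73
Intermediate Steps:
X(l, N) = -7 + 6*N
Q(z) = -10 + 6*z (Q(z) = (-7 + 6*(z + 6)) - 39 = (-7 + 6*(6 + z)) - 39 = (-7 + (36 + 6*z)) - 39 = (29 + 6*z) - 39 = -10 + 6*z)
d/(-2750) + 40826/Q(35) = -34638/(-2750) + 40826/(-10 + 6*35) = -34638*(-1/2750) + 40826/(-10 + 210) = 17319/1375 + 40826/200 = 17319/1375 + 40826*(1/200) = 17319/1375 + 20413/100 = 1191991/5500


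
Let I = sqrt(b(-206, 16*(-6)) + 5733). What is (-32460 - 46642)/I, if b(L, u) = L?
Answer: -79102*sqrt(5527)/5527 ≈ -1064.0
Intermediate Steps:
I = sqrt(5527) (I = sqrt(-206 + 5733) = sqrt(5527) ≈ 74.344)
(-32460 - 46642)/I = (-32460 - 46642)/(sqrt(5527)) = -79102*sqrt(5527)/5527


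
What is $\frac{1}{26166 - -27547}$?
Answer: $\frac{1}{53713} \approx 1.8617 \cdot 10^{-5}$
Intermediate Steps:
$\frac{1}{26166 - -27547} = \frac{1}{26166 + 27547} = \frac{1}{53713}$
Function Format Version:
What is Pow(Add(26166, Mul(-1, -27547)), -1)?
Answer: Rational(1, 53713) ≈ 1.8617e-5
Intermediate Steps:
Pow(Add(26166, Mul(-1, -27547)), -1) = Pow(Add(26166, 27547), -1) = Pow(53713, -1) = Rational(1, 53713)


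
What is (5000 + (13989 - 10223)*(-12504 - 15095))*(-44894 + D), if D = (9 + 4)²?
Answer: 4648396000650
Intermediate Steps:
D = 169 (D = 13² = 169)
(5000 + (13989 - 10223)*(-12504 - 15095))*(-44894 + D) = (5000 + (13989 - 10223)*(-12504 - 15095))*(-44894 + 169) = (5000 + 3766*(-27599))*(-44725) = (5000 - 103937834)*(-44725) = -103932834*(-44725) = 4648396000650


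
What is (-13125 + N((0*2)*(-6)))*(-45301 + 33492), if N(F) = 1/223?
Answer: 34563455066/223 ≈ 1.5499e+8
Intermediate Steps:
N(F) = 1/223
(-13125 + N((0*2)*(-6)))*(-45301 + 33492) = (-13125 + 1/223)*(-45301 + 33492) = -2926874/223*(-11809) = 34563455066/223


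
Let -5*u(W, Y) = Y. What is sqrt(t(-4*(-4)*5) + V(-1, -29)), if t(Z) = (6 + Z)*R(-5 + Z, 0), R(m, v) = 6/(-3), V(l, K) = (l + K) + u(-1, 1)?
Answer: I*sqrt(5055)/5 ≈ 14.22*I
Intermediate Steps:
u(W, Y) = -Y/5
V(l, K) = -1/5 + K + l (V(l, K) = (l + K) - 1/5*1 = (K + l) - 1/5 = -1/5 + K + l)
R(m, v) = -2 (R(m, v) = 6*(-1/3) = -2)
t(Z) = -12 - 2*Z (t(Z) = (6 + Z)*(-2) = -12 - 2*Z)
sqrt(t(-4*(-4)*5) + V(-1, -29)) = sqrt((-12 - 2*(-4*(-4))*5) + (-1/5 - 29 - 1)) = sqrt((-12 - 32*5) - 151/5) = sqrt((-12 - 2*80) - 151/5) = sqrt((-12 - 160) - 151/5) = sqrt(-172 - 151/5) = sqrt(-1011/5) = I*sqrt(5055)/5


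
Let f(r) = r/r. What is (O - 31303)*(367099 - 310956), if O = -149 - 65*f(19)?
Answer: -1769458931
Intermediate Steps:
f(r) = 1
O = -214 (O = -149 - 65*1 = -149 - 65 = -214)
(O - 31303)*(367099 - 310956) = (-214 - 31303)*(367099 - 310956) = -31517*56143 = -1769458931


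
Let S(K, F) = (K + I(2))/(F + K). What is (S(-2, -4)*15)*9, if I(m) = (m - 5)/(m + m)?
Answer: 495/8 ≈ 61.875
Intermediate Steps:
I(m) = (-5 + m)/(2*m) (I(m) = (-5 + m)/((2*m)) = (-5 + m)*(1/(2*m)) = (-5 + m)/(2*m))
S(K, F) = (-¾ + K)/(F + K) (S(K, F) = (K + (½)*(-5 + 2)/2)/(F + K) = (K + (½)*(½)*(-3))/(F + K) = (K - ¾)/(F + K) = (-¾ + K)/(F + K))
(S(-2, -4)*15)*9 = (((-¾ - 2)/(-4 - 2))*15)*9 = ((-11/4/(-6))*15)*9 = (-⅙*(-11/4)*15)*9 = ((11/24)*15)*9 = (55/8)*9 = 495/8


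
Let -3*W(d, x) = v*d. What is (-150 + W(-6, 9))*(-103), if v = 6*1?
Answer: 14214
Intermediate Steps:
v = 6
W(d, x) = -2*d
(-150 + W(-6, 9))*(-103) = (-150 - 2*(-6))*(-103) = (-150 + 12)*(-103) = -138*(-103) = 14214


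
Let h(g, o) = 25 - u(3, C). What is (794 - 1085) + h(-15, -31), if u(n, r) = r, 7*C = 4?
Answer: -1866/7 ≈ -266.57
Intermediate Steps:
C = 4/7 (C = (⅐)*4 = 4/7 ≈ 0.57143)
h(g, o) = 171/7 (h(g, o) = 25 - 1*4/7 = 25 - 4/7 = 171/7)
(794 - 1085) + h(-15, -31) = (794 - 1085) + 171/7 = -291 + 171/7 = -1866/7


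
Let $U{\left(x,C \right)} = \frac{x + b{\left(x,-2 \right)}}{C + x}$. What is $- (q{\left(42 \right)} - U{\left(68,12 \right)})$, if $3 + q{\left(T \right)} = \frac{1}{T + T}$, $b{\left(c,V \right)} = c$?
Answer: $\frac{1969}{420} \approx 4.6881$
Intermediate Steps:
$U{\left(x,C \right)} = \frac{2 x}{C + x}$ ($U{\left(x,C \right)} = \frac{x + x}{C + x} = \frac{2 x}{C + x}$)
$q{\left(T \right)} = -3 + \frac{1}{2 T}$ ($q{\left(T \right)} = -3 + \frac{1}{T + T} = -3 + \frac{1}{2 T}$)
$- (q{\left(42 \right)} - U{\left(68,12 \right)}) = - (\left(-3 + \frac{1}{2 \cdot 42}\right) - 2 \cdot 68 \frac{1}{12 + 68}) = - (\left(-3 + \frac{1}{2} \cdot \frac{1}{42}\right) - 2 \cdot 68 \cdot \frac{1}{80}) = - (\left(-3 + \frac{1}{84}\right) - 2 \cdot 68 \cdot \frac{1}{80}) = - (- \frac{251}{84} - \frac{17}{10}) = \left(-1\right) \left(- \frac{1969}{420}\right) = \frac{1969}{420}$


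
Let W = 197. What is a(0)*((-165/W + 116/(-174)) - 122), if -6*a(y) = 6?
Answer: 72991/591 ≈ 123.50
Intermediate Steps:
a(y) = -1 (a(y) = -1/6*6 = -1)
a(0)*((-165/W + 116/(-174)) - 122) = -((-165/197 + 116/(-174)) - 122) = -((-165*1/197 + 116*(-1/174)) - 122) = -((-165/197 - 2/3) - 122) = -(-889/591 - 122) = -1*(-72991/591) = 72991/591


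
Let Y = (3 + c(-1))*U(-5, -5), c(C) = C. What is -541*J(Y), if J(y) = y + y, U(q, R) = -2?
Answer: 4328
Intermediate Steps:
Y = -4 (Y = (3 - 1)*(-2) = 2*(-2) = -4)
J(y) = 2*y
-541*J(Y) = -541*2*(-4) = -541*(-8) = -1*(-4328) = 4328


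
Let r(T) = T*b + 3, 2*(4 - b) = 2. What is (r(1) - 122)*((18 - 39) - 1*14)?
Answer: 4060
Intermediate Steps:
b = 3 (b = 4 - ½*2 = 4 - 1 = 3)
r(T) = 3 + 3*T (r(T) = T*3 + 3 = 3*T + 3 = 3 + 3*T)
(r(1) - 122)*((18 - 39) - 1*14) = ((3 + 3*1) - 122)*((18 - 39) - 1*14) = ((3 + 3) - 122)*(-21 - 14) = (6 - 122)*(-35) = -116*(-35) = 4060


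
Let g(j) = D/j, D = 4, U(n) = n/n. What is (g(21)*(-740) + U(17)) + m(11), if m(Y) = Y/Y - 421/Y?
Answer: -40939/231 ≈ -177.23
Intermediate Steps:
U(n) = 1
m(Y) = 1 - 421/Y
g(j) = 4/j
(g(21)*(-740) + U(17)) + m(11) = ((4/21)*(-740) + 1) + (-421 + 11)/11 = ((4*(1/21))*(-740) + 1) + (1/11)*(-410) = ((4/21)*(-740) + 1) - 410/11 = (-2960/21 + 1) - 410/11 = -2939/21 - 410/11 = -40939/231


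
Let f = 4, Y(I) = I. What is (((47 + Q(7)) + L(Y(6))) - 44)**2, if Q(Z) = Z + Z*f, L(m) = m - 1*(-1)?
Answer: 2025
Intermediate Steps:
L(m) = 1 + m (L(m) = m + 1 = 1 + m)
Q(Z) = 5*Z (Q(Z) = Z + Z*4 = Z + 4*Z = 5*Z)
(((47 + Q(7)) + L(Y(6))) - 44)**2 = (((47 + 5*7) + (1 + 6)) - 44)**2 = (((47 + 35) + 7) - 44)**2 = ((82 + 7) - 44)**2 = (89 - 44)**2 = 45**2 = 2025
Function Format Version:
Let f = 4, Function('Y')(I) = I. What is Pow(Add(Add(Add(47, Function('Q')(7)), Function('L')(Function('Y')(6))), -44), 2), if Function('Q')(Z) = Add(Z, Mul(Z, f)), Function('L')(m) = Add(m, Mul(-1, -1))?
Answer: 2025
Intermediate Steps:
Function('L')(m) = Add(1, m) (Function('L')(m) = Add(m, 1) = Add(1, m))
Function('Q')(Z) = Mul(5, Z) (Function('Q')(Z) = Add(Z, Mul(Z, 4)) = Add(Z, Mul(4, Z)) = Mul(5, Z))
Pow(Add(Add(Add(47, Function('Q')(7)), Function('L')(Function('Y')(6))), -44), 2) = Pow(Add(Add(Add(47, Mul(5, 7)), Add(1, 6)), -44), 2) = Pow(Add(Add(Add(47, 35), 7), -44), 2) = Pow(Add(Add(82, 7), -44), 2) = Pow(Add(89, -44), 2) = Pow(45, 2) = 2025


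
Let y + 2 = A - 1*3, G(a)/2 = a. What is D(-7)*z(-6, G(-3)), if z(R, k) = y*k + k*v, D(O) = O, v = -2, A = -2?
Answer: -378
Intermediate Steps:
G(a) = 2*a
y = -7 (y = -2 + (-2 - 1*3) = -2 + (-2 - 3) = -2 - 5 = -7)
z(R, k) = -9*k (z(R, k) = -7*k + k*(-2) = -7*k - 2*k = -9*k)
D(-7)*z(-6, G(-3)) = -(-63)*2*(-3) = -(-63)*(-6) = -7*54 = -378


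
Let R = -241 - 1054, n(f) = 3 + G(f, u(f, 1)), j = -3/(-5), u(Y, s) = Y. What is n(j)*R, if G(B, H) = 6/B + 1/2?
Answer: -34965/2 ≈ -17483.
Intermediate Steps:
j = ⅗ (j = -3*(-⅕) = ⅗ ≈ 0.60000)
G(B, H) = ½ + 6/B (G(B, H) = 6/B + 1*(½) = 6/B + ½ = ½ + 6/B)
n(f) = 3 + (12 + f)/(2*f)
R = -1295
n(j)*R = (7/2 + 6/(⅗))*(-1295) = (7/2 + 6*(5/3))*(-1295) = (7/2 + 10)*(-1295) = (27/2)*(-1295) = -34965/2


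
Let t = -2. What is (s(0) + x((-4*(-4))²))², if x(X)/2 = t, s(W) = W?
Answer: 16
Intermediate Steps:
x(X) = -4 (x(X) = 2*(-2) = -4)
(s(0) + x((-4*(-4))²))² = (0 - 4)² = (-4)² = 16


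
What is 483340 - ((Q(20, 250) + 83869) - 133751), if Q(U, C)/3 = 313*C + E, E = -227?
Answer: 299153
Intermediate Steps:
Q(U, C) = -681 + 939*C (Q(U, C) = 3*(313*C - 227) = 3*(-227 + 313*C) = -681 + 939*C)
483340 - ((Q(20, 250) + 83869) - 133751) = 483340 - (((-681 + 939*250) + 83869) - 133751) = 483340 - (((-681 + 234750) + 83869) - 133751) = 483340 - ((234069 + 83869) - 133751) = 483340 - (317938 - 133751) = 483340 - 1*184187 = 483340 - 184187 = 299153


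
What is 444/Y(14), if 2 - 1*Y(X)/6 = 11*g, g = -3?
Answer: 74/35 ≈ 2.1143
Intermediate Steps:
Y(X) = 210 (Y(X) = 12 - 66*(-3) = 12 - 6*(-33) = 12 + 198 = 210)
444/Y(14) = 444/210 = 444*(1/210) = 74/35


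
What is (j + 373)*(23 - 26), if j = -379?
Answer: 18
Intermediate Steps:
(j + 373)*(23 - 26) = (-379 + 373)*(23 - 26) = -6*(-3) = 18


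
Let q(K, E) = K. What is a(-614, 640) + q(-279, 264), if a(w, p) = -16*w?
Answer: 9545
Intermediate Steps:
a(-614, 640) + q(-279, 264) = -16*(-614) - 279 = 9824 - 279 = 9545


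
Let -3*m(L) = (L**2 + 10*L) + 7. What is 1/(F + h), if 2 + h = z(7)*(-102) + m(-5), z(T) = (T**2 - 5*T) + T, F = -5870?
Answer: -1/8008 ≈ -0.00012488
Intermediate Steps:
z(T) = T**2 - 4*T
m(L) = -7/3 - 10*L/3 - L**2/3 (m(L) = -((L**2 + 10*L) + 7)/3 = -(7 + L**2 + 10*L)/3 = -7/3 - 10*L/3 - L**2/3)
h = -2138 (h = -2 + ((7*(-4 + 7))*(-102) + (-7/3 - 10/3*(-5) - 1/3*(-5)**2)) = -2 + ((7*3)*(-102) + (-7/3 + 50/3 - 1/3*25)) = -2 + (21*(-102) + (-7/3 + 50/3 - 25/3)) = -2 + (-2142 + 6) = -2 - 2136 = -2138)
1/(F + h) = 1/(-5870 - 2138) = 1/(-8008) = -1/8008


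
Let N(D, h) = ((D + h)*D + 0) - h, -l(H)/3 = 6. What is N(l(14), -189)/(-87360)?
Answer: -261/5824 ≈ -0.044815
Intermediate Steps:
l(H) = -18 (l(H) = -3*6 = -18)
N(D, h) = -h + D*(D + h) (N(D, h) = (D*(D + h) + 0) - h = D*(D + h) - h = -h + D*(D + h))
N(l(14), -189)/(-87360) = ((-18)² - 1*(-189) - 18*(-189))/(-87360) = (324 + 189 + 3402)*(-1/87360) = 3915*(-1/87360) = -261/5824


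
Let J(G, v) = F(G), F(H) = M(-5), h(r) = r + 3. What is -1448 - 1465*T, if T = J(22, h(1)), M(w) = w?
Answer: 5877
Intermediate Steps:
h(r) = 3 + r
F(H) = -5
J(G, v) = -5
T = -5
-1448 - 1465*T = -1448 - 1465*(-5) = -1448 + 7325 = 5877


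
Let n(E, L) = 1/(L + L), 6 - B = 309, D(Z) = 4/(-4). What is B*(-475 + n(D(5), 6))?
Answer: 575599/4 ≈ 1.4390e+5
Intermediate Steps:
D(Z) = -1 (D(Z) = 4*(-¼) = -1)
B = -303 (B = 6 - 1*309 = 6 - 309 = -303)
n(E, L) = 1/(2*L)
B*(-475 + n(D(5), 6)) = -303*(-475 + (½)/6) = -303*(-475 + (½)*(⅙)) = -303*(-475 + 1/12) = -303*(-5699/12) = 575599/4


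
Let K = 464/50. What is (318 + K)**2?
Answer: 66945124/625 ≈ 1.0711e+5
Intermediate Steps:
K = 232/25 (K = 464*(1/50) = 232/25 ≈ 9.2800)
(318 + K)**2 = (318 + 232/25)**2 = (8182/25)**2 = 66945124/625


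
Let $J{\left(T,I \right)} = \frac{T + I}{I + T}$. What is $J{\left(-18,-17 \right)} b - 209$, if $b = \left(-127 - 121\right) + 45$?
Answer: $-412$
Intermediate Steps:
$J{\left(T,I \right)} = 1$ ($J{\left(T,I \right)} = \frac{I + T}{I + T} = 1$)
$b = -203$ ($b = -248 + 45 = -203$)
$J{\left(-18,-17 \right)} b - 209 = 1 \left(-203\right) - 209 = -203 - 209 = -412$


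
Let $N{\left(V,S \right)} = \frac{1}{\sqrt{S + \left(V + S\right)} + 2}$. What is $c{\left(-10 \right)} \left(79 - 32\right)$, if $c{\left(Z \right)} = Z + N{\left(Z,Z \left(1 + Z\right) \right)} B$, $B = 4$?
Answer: $- \frac{39198}{83} + \frac{94 \sqrt{170}}{83} \approx -457.5$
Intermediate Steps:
$N{\left(V,S \right)} = \frac{1}{2 + \sqrt{V + 2 S}}$ ($N{\left(V,S \right)} = \frac{1}{\sqrt{S + \left(S + V\right)} + 2} = \frac{1}{\sqrt{V + 2 S} + 2} = \frac{1}{2 + \sqrt{V + 2 S}}$)
$c{\left(Z \right)} = Z + \frac{4}{2 + \sqrt{Z + 2 Z \left(1 + Z\right)}}$ ($c{\left(Z \right)} = Z + \frac{1}{2 + \sqrt{Z + 2 Z \left(1 + Z\right)}} 4 = Z + \frac{4}{2 + \sqrt{Z + 2 Z \left(1 + Z\right)}}$)
$c{\left(-10 \right)} \left(79 - 32\right) = \frac{4 - 10 \left(2 + \sqrt{- 10 \left(3 + 2 \left(-10\right)\right)}\right)}{2 + \sqrt{- 10 \left(3 + 2 \left(-10\right)\right)}} \left(79 - 32\right) = \frac{4 - 10 \left(2 + \sqrt{- 10 \left(3 - 20\right)}\right)}{2 + \sqrt{- 10 \left(3 - 20\right)}} 47 = \frac{4 - 10 \left(2 + \sqrt{\left(-10\right) \left(-17\right)}\right)}{2 + \sqrt{\left(-10\right) \left(-17\right)}} 47 = \frac{4 - 10 \left(2 + \sqrt{170}\right)}{2 + \sqrt{170}} \cdot 47 = \frac{4 - \left(20 + 10 \sqrt{170}\right)}{2 + \sqrt{170}} \cdot 47 = \frac{-16 - 10 \sqrt{170}}{2 + \sqrt{170}} \cdot 47 = \frac{47 \left(-16 - 10 \sqrt{170}\right)}{2 + \sqrt{170}}$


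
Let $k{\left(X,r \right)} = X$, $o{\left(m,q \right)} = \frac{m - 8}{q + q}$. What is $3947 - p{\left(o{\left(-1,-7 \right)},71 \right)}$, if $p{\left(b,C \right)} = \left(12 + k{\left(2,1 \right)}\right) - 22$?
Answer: $3955$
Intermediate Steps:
$o{\left(m,q \right)} = \frac{-8 + m}{2 q}$
$p{\left(b,C \right)} = -8$ ($p{\left(b,C \right)} = \left(12 + 2\right) - 22 = 14 - 22 = -8$)
$3947 - p{\left(o{\left(-1,-7 \right)},71 \right)} = 3947 - -8 = 3947 + 8 = 3955$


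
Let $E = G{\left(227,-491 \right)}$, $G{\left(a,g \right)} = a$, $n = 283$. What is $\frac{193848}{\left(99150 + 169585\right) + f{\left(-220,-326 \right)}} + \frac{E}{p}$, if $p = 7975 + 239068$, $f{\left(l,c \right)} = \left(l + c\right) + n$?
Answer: $\frac{5993716826}{8290516037} \approx 0.72296$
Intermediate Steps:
$f{\left(l,c \right)} = 283 + c + l$ ($f{\left(l,c \right)} = \left(l + c\right) + 283 = \left(c + l\right) + 283 = 283 + c + l$)
$p = 247043$
$E = 227$
$\frac{193848}{\left(99150 + 169585\right) + f{\left(-220,-326 \right)}} + \frac{E}{p} = \frac{193848}{\left(99150 + 169585\right) - 263} + \frac{227}{247043} = \frac{193848}{268735 - 263} + 227 \cdot \frac{1}{247043} = \frac{193848}{268472} + \frac{227}{247043} = 193848 \cdot \frac{1}{268472} + \frac{227}{247043} = \frac{24231}{33559} + \frac{227}{247043} = \frac{5993716826}{8290516037}$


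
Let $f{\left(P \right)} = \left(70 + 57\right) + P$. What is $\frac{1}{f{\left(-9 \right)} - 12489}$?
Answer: $- \frac{1}{12371} \approx -8.0834 \cdot 10^{-5}$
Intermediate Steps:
$f{\left(P \right)} = 127 + P$
$\frac{1}{f{\left(-9 \right)} - 12489} = \frac{1}{\left(127 - 9\right) - 12489} = \frac{1}{118 - 12489} = \frac{1}{-12371} = - \frac{1}{12371}$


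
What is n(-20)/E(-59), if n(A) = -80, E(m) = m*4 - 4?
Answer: 1/3 ≈ 0.33333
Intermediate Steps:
E(m) = -4 + 4*m (E(m) = 4*m - 4 = -4 + 4*m)
n(-20)/E(-59) = -80/(-4 + 4*(-59)) = -80/(-4 - 236) = -80/(-240) = -80*(-1/240) = 1/3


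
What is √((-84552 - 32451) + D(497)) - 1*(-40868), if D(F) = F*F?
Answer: 40868 + √130006 ≈ 41229.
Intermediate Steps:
D(F) = F²
√((-84552 - 32451) + D(497)) - 1*(-40868) = √((-84552 - 32451) + 497²) - 1*(-40868) = √(-117003 + 247009) + 40868 = √130006 + 40868 = 40868 + √130006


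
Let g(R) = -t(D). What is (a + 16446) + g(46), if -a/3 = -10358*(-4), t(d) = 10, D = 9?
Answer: -107860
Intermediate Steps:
g(R) = -10 (g(R) = -1*10 = -10)
a = -124296 (a = -(-31074)*(-4) = -3*41432 = -124296)
(a + 16446) + g(46) = (-124296 + 16446) - 10 = -107850 - 10 = -107860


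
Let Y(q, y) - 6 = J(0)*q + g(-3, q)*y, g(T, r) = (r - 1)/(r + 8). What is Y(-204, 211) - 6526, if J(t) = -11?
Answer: -794841/196 ≈ -4055.3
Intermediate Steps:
g(T, r) = (-1 + r)/(8 + r)
Y(q, y) = 6 - 11*q + y*(-1 + q)/(8 + q) (Y(q, y) = 6 + (-11*q + ((-1 + q)/(8 + q))*y) = 6 + (-11*q + y*(-1 + q)/(8 + q)) = 6 - 11*q + y*(-1 + q)/(8 + q))
Y(-204, 211) - 6526 = (211*(-1 - 204) + (6 - 11*(-204))*(8 - 204))/(8 - 204) - 6526 = (211*(-205) + (6 + 2244)*(-196))/(-196) - 6526 = -(-43255 + 2250*(-196))/196 - 6526 = -(-43255 - 441000)/196 - 6526 = -1/196*(-484255) - 6526 = 484255/196 - 6526 = -794841/196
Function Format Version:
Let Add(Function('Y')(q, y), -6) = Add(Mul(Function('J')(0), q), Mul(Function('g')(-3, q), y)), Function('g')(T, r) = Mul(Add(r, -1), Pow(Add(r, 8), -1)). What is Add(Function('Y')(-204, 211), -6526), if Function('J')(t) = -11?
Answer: Rational(-794841, 196) ≈ -4055.3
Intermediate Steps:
Function('g')(T, r) = Mul(Pow(Add(8, r), -1), Add(-1, r)) (Function('g')(T, r) = Mul(Add(-1, r), Pow(Add(8, r), -1)) = Mul(Pow(Add(8, r), -1), Add(-1, r)))
Function('Y')(q, y) = Add(6, Mul(-11, q), Mul(y, Pow(Add(8, q), -1), Add(-1, q))) (Function('Y')(q, y) = Add(6, Add(Mul(-11, q), Mul(Mul(Pow(Add(8, q), -1), Add(-1, q)), y))) = Add(6, Add(Mul(-11, q), Mul(y, Pow(Add(8, q), -1), Add(-1, q)))) = Add(6, Mul(-11, q), Mul(y, Pow(Add(8, q), -1), Add(-1, q))))
Add(Function('Y')(-204, 211), -6526) = Add(Mul(Pow(Add(8, -204), -1), Add(Mul(211, Add(-1, -204)), Mul(Add(6, Mul(-11, -204)), Add(8, -204)))), -6526) = Add(Mul(Pow(-196, -1), Add(Mul(211, -205), Mul(Add(6, 2244), -196))), -6526) = Add(Mul(Rational(-1, 196), Add(-43255, Mul(2250, -196))), -6526) = Add(Mul(Rational(-1, 196), Add(-43255, -441000)), -6526) = Add(Mul(Rational(-1, 196), -484255), -6526) = Add(Rational(484255, 196), -6526) = Rational(-794841, 196)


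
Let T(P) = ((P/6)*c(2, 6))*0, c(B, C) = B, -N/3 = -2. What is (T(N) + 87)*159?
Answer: 13833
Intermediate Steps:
N = 6 (N = -3*(-2) = 6)
T(P) = 0 (T(P) = ((P/6)*2)*0 = (P/3)*0 = 0)
(T(N) + 87)*159 = (0 + 87)*159 = 87*159 = 13833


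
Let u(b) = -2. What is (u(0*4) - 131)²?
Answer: 17689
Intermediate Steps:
(u(0*4) - 131)² = (-2 - 131)² = (-133)² = 17689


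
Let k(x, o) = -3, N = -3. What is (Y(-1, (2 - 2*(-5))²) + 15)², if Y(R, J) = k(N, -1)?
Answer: 144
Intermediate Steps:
Y(R, J) = -3
(Y(-1, (2 - 2*(-5))²) + 15)² = (-3 + 15)² = 12² = 144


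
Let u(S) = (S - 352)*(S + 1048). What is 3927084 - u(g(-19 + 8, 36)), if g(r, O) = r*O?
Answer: 4414780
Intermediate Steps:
g(r, O) = O*r
u(S) = (-352 + S)*(1048 + S)
3927084 - u(g(-19 + 8, 36)) = 3927084 - (-368896 + (36*(-19 + 8))**2 + 696*(36*(-19 + 8))) = 3927084 - (-368896 + (36*(-11))**2 + 696*(36*(-11))) = 3927084 - (-368896 + (-396)**2 + 696*(-396)) = 3927084 - (-368896 + 156816 - 275616) = 3927084 - 1*(-487696) = 3927084 + 487696 = 4414780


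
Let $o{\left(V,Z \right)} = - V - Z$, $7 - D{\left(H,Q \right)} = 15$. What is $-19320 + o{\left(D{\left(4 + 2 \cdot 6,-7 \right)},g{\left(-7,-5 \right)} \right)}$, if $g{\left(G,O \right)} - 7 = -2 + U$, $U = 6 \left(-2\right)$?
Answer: $-19305$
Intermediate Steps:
$U = -12$
$g{\left(G,O \right)} = -7$ ($g{\left(G,O \right)} = 7 - 14 = -7$)
$D{\left(H,Q \right)} = -8$ ($D{\left(H,Q \right)} = 7 - 15 = -8$)
$-19320 + o{\left(D{\left(4 + 2 \cdot 6,-7 \right)},g{\left(-7,-5 \right)} \right)} = -19320 - -15 = -19320 + \left(8 + 7\right) = -19320 + 15 = -19305$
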